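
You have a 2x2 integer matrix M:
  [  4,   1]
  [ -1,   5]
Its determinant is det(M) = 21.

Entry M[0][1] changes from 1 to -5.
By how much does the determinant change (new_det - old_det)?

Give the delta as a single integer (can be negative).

Cofactor C_01 = 1
Entry delta = -5 - 1 = -6
Det delta = entry_delta * cofactor = -6 * 1 = -6

Answer: -6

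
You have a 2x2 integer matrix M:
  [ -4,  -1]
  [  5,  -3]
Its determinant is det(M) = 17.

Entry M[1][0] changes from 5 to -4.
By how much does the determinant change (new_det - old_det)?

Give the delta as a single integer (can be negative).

Cofactor C_10 = 1
Entry delta = -4 - 5 = -9
Det delta = entry_delta * cofactor = -9 * 1 = -9

Answer: -9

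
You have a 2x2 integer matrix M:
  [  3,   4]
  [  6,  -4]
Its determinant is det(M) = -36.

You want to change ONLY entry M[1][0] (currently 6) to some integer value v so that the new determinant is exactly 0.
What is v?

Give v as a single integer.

Answer: -3

Derivation:
det is linear in entry M[1][0]: det = old_det + (v - 6) * C_10
Cofactor C_10 = -4
Want det = 0: -36 + (v - 6) * -4 = 0
  (v - 6) = 36 / -4 = -9
  v = 6 + (-9) = -3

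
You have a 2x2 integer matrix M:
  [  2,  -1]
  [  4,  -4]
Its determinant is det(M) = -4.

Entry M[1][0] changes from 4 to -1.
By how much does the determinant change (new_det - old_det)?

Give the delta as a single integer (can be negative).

Cofactor C_10 = 1
Entry delta = -1 - 4 = -5
Det delta = entry_delta * cofactor = -5 * 1 = -5

Answer: -5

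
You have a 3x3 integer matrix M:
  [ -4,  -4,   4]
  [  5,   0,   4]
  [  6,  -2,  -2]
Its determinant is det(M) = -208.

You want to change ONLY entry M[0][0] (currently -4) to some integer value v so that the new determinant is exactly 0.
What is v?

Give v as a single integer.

det is linear in entry M[0][0]: det = old_det + (v - -4) * C_00
Cofactor C_00 = 8
Want det = 0: -208 + (v - -4) * 8 = 0
  (v - -4) = 208 / 8 = 26
  v = -4 + (26) = 22

Answer: 22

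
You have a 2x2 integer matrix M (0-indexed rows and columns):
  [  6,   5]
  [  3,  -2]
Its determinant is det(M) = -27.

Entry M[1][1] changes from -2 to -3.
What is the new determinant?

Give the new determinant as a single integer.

det is linear in row 1: changing M[1][1] by delta changes det by delta * cofactor(1,1).
Cofactor C_11 = (-1)^(1+1) * minor(1,1) = 6
Entry delta = -3 - -2 = -1
Det delta = -1 * 6 = -6
New det = -27 + -6 = -33

Answer: -33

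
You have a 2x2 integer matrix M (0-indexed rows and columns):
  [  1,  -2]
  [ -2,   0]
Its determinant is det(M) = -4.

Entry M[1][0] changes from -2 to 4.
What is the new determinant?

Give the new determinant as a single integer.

det is linear in row 1: changing M[1][0] by delta changes det by delta * cofactor(1,0).
Cofactor C_10 = (-1)^(1+0) * minor(1,0) = 2
Entry delta = 4 - -2 = 6
Det delta = 6 * 2 = 12
New det = -4 + 12 = 8

Answer: 8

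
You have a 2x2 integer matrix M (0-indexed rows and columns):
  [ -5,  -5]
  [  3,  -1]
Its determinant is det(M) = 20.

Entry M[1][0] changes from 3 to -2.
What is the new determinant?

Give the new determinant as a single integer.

Answer: -5

Derivation:
det is linear in row 1: changing M[1][0] by delta changes det by delta * cofactor(1,0).
Cofactor C_10 = (-1)^(1+0) * minor(1,0) = 5
Entry delta = -2 - 3 = -5
Det delta = -5 * 5 = -25
New det = 20 + -25 = -5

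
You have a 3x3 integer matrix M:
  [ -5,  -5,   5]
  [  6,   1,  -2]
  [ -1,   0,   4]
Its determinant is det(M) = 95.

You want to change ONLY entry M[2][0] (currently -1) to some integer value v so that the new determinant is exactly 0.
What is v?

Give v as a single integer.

Answer: -20

Derivation:
det is linear in entry M[2][0]: det = old_det + (v - -1) * C_20
Cofactor C_20 = 5
Want det = 0: 95 + (v - -1) * 5 = 0
  (v - -1) = -95 / 5 = -19
  v = -1 + (-19) = -20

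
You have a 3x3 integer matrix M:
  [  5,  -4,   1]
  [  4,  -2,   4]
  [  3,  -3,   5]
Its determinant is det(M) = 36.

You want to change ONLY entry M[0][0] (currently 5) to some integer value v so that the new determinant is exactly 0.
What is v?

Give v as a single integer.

det is linear in entry M[0][0]: det = old_det + (v - 5) * C_00
Cofactor C_00 = 2
Want det = 0: 36 + (v - 5) * 2 = 0
  (v - 5) = -36 / 2 = -18
  v = 5 + (-18) = -13

Answer: -13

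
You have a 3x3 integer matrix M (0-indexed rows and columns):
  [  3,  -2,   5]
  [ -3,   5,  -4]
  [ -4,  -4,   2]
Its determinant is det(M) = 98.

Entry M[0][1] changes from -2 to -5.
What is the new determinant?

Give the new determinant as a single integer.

det is linear in row 0: changing M[0][1] by delta changes det by delta * cofactor(0,1).
Cofactor C_01 = (-1)^(0+1) * minor(0,1) = 22
Entry delta = -5 - -2 = -3
Det delta = -3 * 22 = -66
New det = 98 + -66 = 32

Answer: 32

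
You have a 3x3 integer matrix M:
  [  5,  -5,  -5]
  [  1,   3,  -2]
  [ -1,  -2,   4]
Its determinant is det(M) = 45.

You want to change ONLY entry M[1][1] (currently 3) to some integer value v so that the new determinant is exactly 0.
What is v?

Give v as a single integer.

det is linear in entry M[1][1]: det = old_det + (v - 3) * C_11
Cofactor C_11 = 15
Want det = 0: 45 + (v - 3) * 15 = 0
  (v - 3) = -45 / 15 = -3
  v = 3 + (-3) = 0

Answer: 0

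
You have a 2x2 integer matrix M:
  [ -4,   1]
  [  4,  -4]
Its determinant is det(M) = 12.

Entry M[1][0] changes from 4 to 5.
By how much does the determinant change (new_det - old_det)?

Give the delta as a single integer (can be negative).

Cofactor C_10 = -1
Entry delta = 5 - 4 = 1
Det delta = entry_delta * cofactor = 1 * -1 = -1

Answer: -1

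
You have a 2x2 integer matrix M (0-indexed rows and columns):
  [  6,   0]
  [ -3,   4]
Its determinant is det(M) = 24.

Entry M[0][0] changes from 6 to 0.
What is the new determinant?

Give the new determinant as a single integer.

Answer: 0

Derivation:
det is linear in row 0: changing M[0][0] by delta changes det by delta * cofactor(0,0).
Cofactor C_00 = (-1)^(0+0) * minor(0,0) = 4
Entry delta = 0 - 6 = -6
Det delta = -6 * 4 = -24
New det = 24 + -24 = 0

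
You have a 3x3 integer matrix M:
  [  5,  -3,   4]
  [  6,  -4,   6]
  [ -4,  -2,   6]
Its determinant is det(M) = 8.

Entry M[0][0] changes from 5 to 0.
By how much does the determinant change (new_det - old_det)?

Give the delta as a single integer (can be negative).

Cofactor C_00 = -12
Entry delta = 0 - 5 = -5
Det delta = entry_delta * cofactor = -5 * -12 = 60

Answer: 60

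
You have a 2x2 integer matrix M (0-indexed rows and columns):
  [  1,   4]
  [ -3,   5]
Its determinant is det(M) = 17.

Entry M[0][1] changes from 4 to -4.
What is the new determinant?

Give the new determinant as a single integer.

Answer: -7

Derivation:
det is linear in row 0: changing M[0][1] by delta changes det by delta * cofactor(0,1).
Cofactor C_01 = (-1)^(0+1) * minor(0,1) = 3
Entry delta = -4 - 4 = -8
Det delta = -8 * 3 = -24
New det = 17 + -24 = -7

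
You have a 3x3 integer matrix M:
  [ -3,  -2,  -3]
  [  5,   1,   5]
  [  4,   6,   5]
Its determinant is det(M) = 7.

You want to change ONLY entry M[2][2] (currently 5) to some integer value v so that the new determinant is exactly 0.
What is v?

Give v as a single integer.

Answer: 4

Derivation:
det is linear in entry M[2][2]: det = old_det + (v - 5) * C_22
Cofactor C_22 = 7
Want det = 0: 7 + (v - 5) * 7 = 0
  (v - 5) = -7 / 7 = -1
  v = 5 + (-1) = 4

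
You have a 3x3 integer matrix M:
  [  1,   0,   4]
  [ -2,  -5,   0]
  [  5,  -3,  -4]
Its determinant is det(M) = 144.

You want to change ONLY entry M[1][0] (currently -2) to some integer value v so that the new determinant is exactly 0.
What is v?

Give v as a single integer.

det is linear in entry M[1][0]: det = old_det + (v - -2) * C_10
Cofactor C_10 = -12
Want det = 0: 144 + (v - -2) * -12 = 0
  (v - -2) = -144 / -12 = 12
  v = -2 + (12) = 10

Answer: 10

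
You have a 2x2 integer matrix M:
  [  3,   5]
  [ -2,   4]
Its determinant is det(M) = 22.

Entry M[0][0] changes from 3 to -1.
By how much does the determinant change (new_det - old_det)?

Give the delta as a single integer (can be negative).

Answer: -16

Derivation:
Cofactor C_00 = 4
Entry delta = -1 - 3 = -4
Det delta = entry_delta * cofactor = -4 * 4 = -16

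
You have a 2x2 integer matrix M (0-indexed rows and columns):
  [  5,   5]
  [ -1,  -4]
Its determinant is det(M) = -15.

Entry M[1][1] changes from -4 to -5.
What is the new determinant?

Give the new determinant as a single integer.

Answer: -20

Derivation:
det is linear in row 1: changing M[1][1] by delta changes det by delta * cofactor(1,1).
Cofactor C_11 = (-1)^(1+1) * minor(1,1) = 5
Entry delta = -5 - -4 = -1
Det delta = -1 * 5 = -5
New det = -15 + -5 = -20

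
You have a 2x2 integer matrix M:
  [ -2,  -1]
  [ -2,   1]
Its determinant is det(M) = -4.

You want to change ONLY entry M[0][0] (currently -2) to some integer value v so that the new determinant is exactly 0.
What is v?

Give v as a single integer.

det is linear in entry M[0][0]: det = old_det + (v - -2) * C_00
Cofactor C_00 = 1
Want det = 0: -4 + (v - -2) * 1 = 0
  (v - -2) = 4 / 1 = 4
  v = -2 + (4) = 2

Answer: 2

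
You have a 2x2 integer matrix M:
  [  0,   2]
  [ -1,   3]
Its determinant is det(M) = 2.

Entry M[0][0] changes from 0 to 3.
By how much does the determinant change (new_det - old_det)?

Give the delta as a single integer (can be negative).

Answer: 9

Derivation:
Cofactor C_00 = 3
Entry delta = 3 - 0 = 3
Det delta = entry_delta * cofactor = 3 * 3 = 9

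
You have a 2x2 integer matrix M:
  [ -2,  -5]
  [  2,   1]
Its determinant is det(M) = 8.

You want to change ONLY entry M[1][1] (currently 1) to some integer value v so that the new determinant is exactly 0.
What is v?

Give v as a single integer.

det is linear in entry M[1][1]: det = old_det + (v - 1) * C_11
Cofactor C_11 = -2
Want det = 0: 8 + (v - 1) * -2 = 0
  (v - 1) = -8 / -2 = 4
  v = 1 + (4) = 5

Answer: 5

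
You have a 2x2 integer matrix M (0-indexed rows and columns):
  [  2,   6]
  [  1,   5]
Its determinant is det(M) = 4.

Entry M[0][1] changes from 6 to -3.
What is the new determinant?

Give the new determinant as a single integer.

Answer: 13

Derivation:
det is linear in row 0: changing M[0][1] by delta changes det by delta * cofactor(0,1).
Cofactor C_01 = (-1)^(0+1) * minor(0,1) = -1
Entry delta = -3 - 6 = -9
Det delta = -9 * -1 = 9
New det = 4 + 9 = 13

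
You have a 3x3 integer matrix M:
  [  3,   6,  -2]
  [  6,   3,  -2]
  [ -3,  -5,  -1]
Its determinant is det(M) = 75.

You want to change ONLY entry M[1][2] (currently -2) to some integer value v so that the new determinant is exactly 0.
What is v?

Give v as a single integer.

det is linear in entry M[1][2]: det = old_det + (v - -2) * C_12
Cofactor C_12 = -3
Want det = 0: 75 + (v - -2) * -3 = 0
  (v - -2) = -75 / -3 = 25
  v = -2 + (25) = 23

Answer: 23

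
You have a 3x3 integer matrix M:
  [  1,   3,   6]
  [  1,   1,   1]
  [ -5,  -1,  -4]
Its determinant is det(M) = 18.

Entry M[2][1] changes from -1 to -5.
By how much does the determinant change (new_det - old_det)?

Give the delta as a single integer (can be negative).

Cofactor C_21 = 5
Entry delta = -5 - -1 = -4
Det delta = entry_delta * cofactor = -4 * 5 = -20

Answer: -20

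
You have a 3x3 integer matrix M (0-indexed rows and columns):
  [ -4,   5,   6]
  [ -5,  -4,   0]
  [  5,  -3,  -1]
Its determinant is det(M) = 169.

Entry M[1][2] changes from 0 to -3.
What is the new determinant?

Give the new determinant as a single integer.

Answer: 130

Derivation:
det is linear in row 1: changing M[1][2] by delta changes det by delta * cofactor(1,2).
Cofactor C_12 = (-1)^(1+2) * minor(1,2) = 13
Entry delta = -3 - 0 = -3
Det delta = -3 * 13 = -39
New det = 169 + -39 = 130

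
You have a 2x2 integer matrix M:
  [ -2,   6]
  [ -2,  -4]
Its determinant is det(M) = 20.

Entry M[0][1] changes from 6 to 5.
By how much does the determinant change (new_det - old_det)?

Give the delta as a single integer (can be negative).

Answer: -2

Derivation:
Cofactor C_01 = 2
Entry delta = 5 - 6 = -1
Det delta = entry_delta * cofactor = -1 * 2 = -2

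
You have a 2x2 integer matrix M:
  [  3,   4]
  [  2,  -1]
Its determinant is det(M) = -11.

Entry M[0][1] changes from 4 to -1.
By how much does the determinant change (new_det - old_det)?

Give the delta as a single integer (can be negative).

Answer: 10

Derivation:
Cofactor C_01 = -2
Entry delta = -1 - 4 = -5
Det delta = entry_delta * cofactor = -5 * -2 = 10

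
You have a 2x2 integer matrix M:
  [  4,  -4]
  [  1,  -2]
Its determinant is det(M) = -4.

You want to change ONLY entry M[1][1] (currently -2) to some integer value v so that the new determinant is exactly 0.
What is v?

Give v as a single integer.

Answer: -1

Derivation:
det is linear in entry M[1][1]: det = old_det + (v - -2) * C_11
Cofactor C_11 = 4
Want det = 0: -4 + (v - -2) * 4 = 0
  (v - -2) = 4 / 4 = 1
  v = -2 + (1) = -1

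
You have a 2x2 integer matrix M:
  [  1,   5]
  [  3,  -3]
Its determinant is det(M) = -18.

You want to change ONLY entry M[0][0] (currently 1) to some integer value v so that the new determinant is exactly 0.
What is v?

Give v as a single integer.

det is linear in entry M[0][0]: det = old_det + (v - 1) * C_00
Cofactor C_00 = -3
Want det = 0: -18 + (v - 1) * -3 = 0
  (v - 1) = 18 / -3 = -6
  v = 1 + (-6) = -5

Answer: -5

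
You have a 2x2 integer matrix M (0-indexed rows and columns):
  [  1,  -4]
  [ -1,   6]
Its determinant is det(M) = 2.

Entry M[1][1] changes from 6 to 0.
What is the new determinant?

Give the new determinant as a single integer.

det is linear in row 1: changing M[1][1] by delta changes det by delta * cofactor(1,1).
Cofactor C_11 = (-1)^(1+1) * minor(1,1) = 1
Entry delta = 0 - 6 = -6
Det delta = -6 * 1 = -6
New det = 2 + -6 = -4

Answer: -4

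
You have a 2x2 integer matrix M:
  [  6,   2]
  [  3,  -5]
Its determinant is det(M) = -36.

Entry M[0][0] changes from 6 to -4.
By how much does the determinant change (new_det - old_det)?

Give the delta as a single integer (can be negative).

Answer: 50

Derivation:
Cofactor C_00 = -5
Entry delta = -4 - 6 = -10
Det delta = entry_delta * cofactor = -10 * -5 = 50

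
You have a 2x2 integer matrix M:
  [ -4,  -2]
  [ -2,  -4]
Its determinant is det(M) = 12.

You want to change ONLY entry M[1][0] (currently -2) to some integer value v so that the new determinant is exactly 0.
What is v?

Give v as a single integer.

Answer: -8

Derivation:
det is linear in entry M[1][0]: det = old_det + (v - -2) * C_10
Cofactor C_10 = 2
Want det = 0: 12 + (v - -2) * 2 = 0
  (v - -2) = -12 / 2 = -6
  v = -2 + (-6) = -8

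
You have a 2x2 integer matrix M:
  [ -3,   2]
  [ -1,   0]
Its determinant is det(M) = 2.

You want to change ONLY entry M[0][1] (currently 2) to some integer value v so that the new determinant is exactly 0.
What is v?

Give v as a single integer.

Answer: 0

Derivation:
det is linear in entry M[0][1]: det = old_det + (v - 2) * C_01
Cofactor C_01 = 1
Want det = 0: 2 + (v - 2) * 1 = 0
  (v - 2) = -2 / 1 = -2
  v = 2 + (-2) = 0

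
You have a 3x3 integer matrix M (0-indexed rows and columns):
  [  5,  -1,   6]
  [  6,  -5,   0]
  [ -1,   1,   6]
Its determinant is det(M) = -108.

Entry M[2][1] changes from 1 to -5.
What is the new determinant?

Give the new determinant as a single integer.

det is linear in row 2: changing M[2][1] by delta changes det by delta * cofactor(2,1).
Cofactor C_21 = (-1)^(2+1) * minor(2,1) = 36
Entry delta = -5 - 1 = -6
Det delta = -6 * 36 = -216
New det = -108 + -216 = -324

Answer: -324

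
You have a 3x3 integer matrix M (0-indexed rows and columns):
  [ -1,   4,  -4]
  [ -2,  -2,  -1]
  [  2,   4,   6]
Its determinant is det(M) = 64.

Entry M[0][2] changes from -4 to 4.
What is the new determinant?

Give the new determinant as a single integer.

det is linear in row 0: changing M[0][2] by delta changes det by delta * cofactor(0,2).
Cofactor C_02 = (-1)^(0+2) * minor(0,2) = -4
Entry delta = 4 - -4 = 8
Det delta = 8 * -4 = -32
New det = 64 + -32 = 32

Answer: 32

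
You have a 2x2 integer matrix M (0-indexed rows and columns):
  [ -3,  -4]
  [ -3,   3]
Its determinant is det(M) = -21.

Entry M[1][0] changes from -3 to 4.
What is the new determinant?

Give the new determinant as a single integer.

det is linear in row 1: changing M[1][0] by delta changes det by delta * cofactor(1,0).
Cofactor C_10 = (-1)^(1+0) * minor(1,0) = 4
Entry delta = 4 - -3 = 7
Det delta = 7 * 4 = 28
New det = -21 + 28 = 7

Answer: 7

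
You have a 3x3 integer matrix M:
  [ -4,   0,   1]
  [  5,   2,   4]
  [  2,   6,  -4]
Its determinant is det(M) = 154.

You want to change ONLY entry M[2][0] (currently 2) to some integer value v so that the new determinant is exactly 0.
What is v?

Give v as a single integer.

det is linear in entry M[2][0]: det = old_det + (v - 2) * C_20
Cofactor C_20 = -2
Want det = 0: 154 + (v - 2) * -2 = 0
  (v - 2) = -154 / -2 = 77
  v = 2 + (77) = 79

Answer: 79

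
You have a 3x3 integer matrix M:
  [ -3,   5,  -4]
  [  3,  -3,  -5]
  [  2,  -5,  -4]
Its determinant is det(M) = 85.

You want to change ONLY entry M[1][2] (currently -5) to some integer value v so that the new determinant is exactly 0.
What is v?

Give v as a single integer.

det is linear in entry M[1][2]: det = old_det + (v - -5) * C_12
Cofactor C_12 = -5
Want det = 0: 85 + (v - -5) * -5 = 0
  (v - -5) = -85 / -5 = 17
  v = -5 + (17) = 12

Answer: 12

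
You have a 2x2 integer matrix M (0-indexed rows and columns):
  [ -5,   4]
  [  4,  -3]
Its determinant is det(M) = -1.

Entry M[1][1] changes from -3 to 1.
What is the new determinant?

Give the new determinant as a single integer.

det is linear in row 1: changing M[1][1] by delta changes det by delta * cofactor(1,1).
Cofactor C_11 = (-1)^(1+1) * minor(1,1) = -5
Entry delta = 1 - -3 = 4
Det delta = 4 * -5 = -20
New det = -1 + -20 = -21

Answer: -21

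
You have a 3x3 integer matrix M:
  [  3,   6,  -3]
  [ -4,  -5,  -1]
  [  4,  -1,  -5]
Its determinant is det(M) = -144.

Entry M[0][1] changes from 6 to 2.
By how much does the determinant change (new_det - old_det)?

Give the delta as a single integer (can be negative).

Answer: 96

Derivation:
Cofactor C_01 = -24
Entry delta = 2 - 6 = -4
Det delta = entry_delta * cofactor = -4 * -24 = 96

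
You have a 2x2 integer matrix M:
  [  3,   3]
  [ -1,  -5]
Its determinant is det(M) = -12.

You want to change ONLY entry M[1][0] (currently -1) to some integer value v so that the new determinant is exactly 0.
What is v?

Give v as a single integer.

Answer: -5

Derivation:
det is linear in entry M[1][0]: det = old_det + (v - -1) * C_10
Cofactor C_10 = -3
Want det = 0: -12 + (v - -1) * -3 = 0
  (v - -1) = 12 / -3 = -4
  v = -1 + (-4) = -5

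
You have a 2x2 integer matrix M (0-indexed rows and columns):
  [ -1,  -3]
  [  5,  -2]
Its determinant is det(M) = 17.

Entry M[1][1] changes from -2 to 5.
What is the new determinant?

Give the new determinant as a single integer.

det is linear in row 1: changing M[1][1] by delta changes det by delta * cofactor(1,1).
Cofactor C_11 = (-1)^(1+1) * minor(1,1) = -1
Entry delta = 5 - -2 = 7
Det delta = 7 * -1 = -7
New det = 17 + -7 = 10

Answer: 10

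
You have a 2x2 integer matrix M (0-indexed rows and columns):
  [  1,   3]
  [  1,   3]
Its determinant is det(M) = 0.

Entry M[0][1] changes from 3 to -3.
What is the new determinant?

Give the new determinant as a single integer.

det is linear in row 0: changing M[0][1] by delta changes det by delta * cofactor(0,1).
Cofactor C_01 = (-1)^(0+1) * minor(0,1) = -1
Entry delta = -3 - 3 = -6
Det delta = -6 * -1 = 6
New det = 0 + 6 = 6

Answer: 6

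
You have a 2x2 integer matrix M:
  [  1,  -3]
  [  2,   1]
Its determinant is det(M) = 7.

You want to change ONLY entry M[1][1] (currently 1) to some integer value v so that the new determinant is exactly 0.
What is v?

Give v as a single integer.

det is linear in entry M[1][1]: det = old_det + (v - 1) * C_11
Cofactor C_11 = 1
Want det = 0: 7 + (v - 1) * 1 = 0
  (v - 1) = -7 / 1 = -7
  v = 1 + (-7) = -6

Answer: -6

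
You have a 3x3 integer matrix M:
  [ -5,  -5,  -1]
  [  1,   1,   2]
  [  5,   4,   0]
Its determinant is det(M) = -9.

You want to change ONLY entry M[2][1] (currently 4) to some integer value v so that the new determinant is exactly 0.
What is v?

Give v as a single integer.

det is linear in entry M[2][1]: det = old_det + (v - 4) * C_21
Cofactor C_21 = 9
Want det = 0: -9 + (v - 4) * 9 = 0
  (v - 4) = 9 / 9 = 1
  v = 4 + (1) = 5

Answer: 5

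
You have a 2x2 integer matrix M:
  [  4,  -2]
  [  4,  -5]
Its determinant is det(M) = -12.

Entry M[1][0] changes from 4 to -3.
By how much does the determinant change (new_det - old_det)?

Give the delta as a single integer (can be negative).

Cofactor C_10 = 2
Entry delta = -3 - 4 = -7
Det delta = entry_delta * cofactor = -7 * 2 = -14

Answer: -14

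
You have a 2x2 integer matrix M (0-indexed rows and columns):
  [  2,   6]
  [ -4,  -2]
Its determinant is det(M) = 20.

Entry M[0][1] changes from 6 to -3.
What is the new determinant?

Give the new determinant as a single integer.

Answer: -16

Derivation:
det is linear in row 0: changing M[0][1] by delta changes det by delta * cofactor(0,1).
Cofactor C_01 = (-1)^(0+1) * minor(0,1) = 4
Entry delta = -3 - 6 = -9
Det delta = -9 * 4 = -36
New det = 20 + -36 = -16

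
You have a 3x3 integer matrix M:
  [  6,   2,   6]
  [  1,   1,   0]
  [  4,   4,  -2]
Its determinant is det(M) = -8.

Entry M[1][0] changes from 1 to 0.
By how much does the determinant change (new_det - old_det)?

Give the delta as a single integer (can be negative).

Cofactor C_10 = 28
Entry delta = 0 - 1 = -1
Det delta = entry_delta * cofactor = -1 * 28 = -28

Answer: -28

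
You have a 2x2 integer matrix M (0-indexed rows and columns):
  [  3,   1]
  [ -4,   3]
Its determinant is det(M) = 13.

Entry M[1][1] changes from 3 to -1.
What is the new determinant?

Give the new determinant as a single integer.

Answer: 1

Derivation:
det is linear in row 1: changing M[1][1] by delta changes det by delta * cofactor(1,1).
Cofactor C_11 = (-1)^(1+1) * minor(1,1) = 3
Entry delta = -1 - 3 = -4
Det delta = -4 * 3 = -12
New det = 13 + -12 = 1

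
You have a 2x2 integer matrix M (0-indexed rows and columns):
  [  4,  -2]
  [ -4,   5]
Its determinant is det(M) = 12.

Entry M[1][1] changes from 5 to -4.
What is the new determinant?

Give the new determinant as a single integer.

Answer: -24

Derivation:
det is linear in row 1: changing M[1][1] by delta changes det by delta * cofactor(1,1).
Cofactor C_11 = (-1)^(1+1) * minor(1,1) = 4
Entry delta = -4 - 5 = -9
Det delta = -9 * 4 = -36
New det = 12 + -36 = -24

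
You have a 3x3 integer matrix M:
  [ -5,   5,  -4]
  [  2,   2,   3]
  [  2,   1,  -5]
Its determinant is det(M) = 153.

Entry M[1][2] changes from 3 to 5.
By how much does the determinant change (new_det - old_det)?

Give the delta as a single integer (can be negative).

Answer: 30

Derivation:
Cofactor C_12 = 15
Entry delta = 5 - 3 = 2
Det delta = entry_delta * cofactor = 2 * 15 = 30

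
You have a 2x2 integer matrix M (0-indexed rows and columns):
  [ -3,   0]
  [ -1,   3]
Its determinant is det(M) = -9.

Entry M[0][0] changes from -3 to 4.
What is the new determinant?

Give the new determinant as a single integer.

Answer: 12

Derivation:
det is linear in row 0: changing M[0][0] by delta changes det by delta * cofactor(0,0).
Cofactor C_00 = (-1)^(0+0) * minor(0,0) = 3
Entry delta = 4 - -3 = 7
Det delta = 7 * 3 = 21
New det = -9 + 21 = 12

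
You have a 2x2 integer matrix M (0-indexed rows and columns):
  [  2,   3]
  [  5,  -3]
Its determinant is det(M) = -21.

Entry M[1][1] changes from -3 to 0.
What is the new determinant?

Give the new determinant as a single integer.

Answer: -15

Derivation:
det is linear in row 1: changing M[1][1] by delta changes det by delta * cofactor(1,1).
Cofactor C_11 = (-1)^(1+1) * minor(1,1) = 2
Entry delta = 0 - -3 = 3
Det delta = 3 * 2 = 6
New det = -21 + 6 = -15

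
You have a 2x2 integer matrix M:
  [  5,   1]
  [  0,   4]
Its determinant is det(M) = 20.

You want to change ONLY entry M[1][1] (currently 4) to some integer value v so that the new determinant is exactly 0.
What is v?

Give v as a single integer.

Answer: 0

Derivation:
det is linear in entry M[1][1]: det = old_det + (v - 4) * C_11
Cofactor C_11 = 5
Want det = 0: 20 + (v - 4) * 5 = 0
  (v - 4) = -20 / 5 = -4
  v = 4 + (-4) = 0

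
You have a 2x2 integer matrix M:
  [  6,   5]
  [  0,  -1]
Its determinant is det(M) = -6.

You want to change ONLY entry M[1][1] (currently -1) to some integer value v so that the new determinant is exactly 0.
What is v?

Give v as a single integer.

Answer: 0

Derivation:
det is linear in entry M[1][1]: det = old_det + (v - -1) * C_11
Cofactor C_11 = 6
Want det = 0: -6 + (v - -1) * 6 = 0
  (v - -1) = 6 / 6 = 1
  v = -1 + (1) = 0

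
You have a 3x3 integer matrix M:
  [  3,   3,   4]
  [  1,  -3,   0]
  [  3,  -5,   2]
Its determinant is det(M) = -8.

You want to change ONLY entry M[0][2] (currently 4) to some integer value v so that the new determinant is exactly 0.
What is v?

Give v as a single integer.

det is linear in entry M[0][2]: det = old_det + (v - 4) * C_02
Cofactor C_02 = 4
Want det = 0: -8 + (v - 4) * 4 = 0
  (v - 4) = 8 / 4 = 2
  v = 4 + (2) = 6

Answer: 6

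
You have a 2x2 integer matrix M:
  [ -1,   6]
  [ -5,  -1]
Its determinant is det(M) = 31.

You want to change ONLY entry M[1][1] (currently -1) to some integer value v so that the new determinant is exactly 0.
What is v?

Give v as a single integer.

Answer: 30

Derivation:
det is linear in entry M[1][1]: det = old_det + (v - -1) * C_11
Cofactor C_11 = -1
Want det = 0: 31 + (v - -1) * -1 = 0
  (v - -1) = -31 / -1 = 31
  v = -1 + (31) = 30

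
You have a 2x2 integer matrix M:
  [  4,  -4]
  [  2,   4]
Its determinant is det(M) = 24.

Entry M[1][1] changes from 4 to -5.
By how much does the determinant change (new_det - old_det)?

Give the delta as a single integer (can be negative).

Answer: -36

Derivation:
Cofactor C_11 = 4
Entry delta = -5 - 4 = -9
Det delta = entry_delta * cofactor = -9 * 4 = -36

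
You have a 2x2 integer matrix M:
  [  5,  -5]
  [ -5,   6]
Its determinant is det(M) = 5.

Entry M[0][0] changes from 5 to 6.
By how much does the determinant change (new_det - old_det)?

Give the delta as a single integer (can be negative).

Answer: 6

Derivation:
Cofactor C_00 = 6
Entry delta = 6 - 5 = 1
Det delta = entry_delta * cofactor = 1 * 6 = 6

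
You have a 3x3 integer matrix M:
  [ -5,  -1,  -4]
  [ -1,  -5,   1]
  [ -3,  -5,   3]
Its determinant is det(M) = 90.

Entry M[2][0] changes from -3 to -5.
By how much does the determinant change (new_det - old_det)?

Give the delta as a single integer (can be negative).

Cofactor C_20 = -21
Entry delta = -5 - -3 = -2
Det delta = entry_delta * cofactor = -2 * -21 = 42

Answer: 42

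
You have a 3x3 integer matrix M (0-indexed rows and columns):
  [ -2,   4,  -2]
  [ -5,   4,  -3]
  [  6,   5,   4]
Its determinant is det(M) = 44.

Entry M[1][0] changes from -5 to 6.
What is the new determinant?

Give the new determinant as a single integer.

Answer: -242

Derivation:
det is linear in row 1: changing M[1][0] by delta changes det by delta * cofactor(1,0).
Cofactor C_10 = (-1)^(1+0) * minor(1,0) = -26
Entry delta = 6 - -5 = 11
Det delta = 11 * -26 = -286
New det = 44 + -286 = -242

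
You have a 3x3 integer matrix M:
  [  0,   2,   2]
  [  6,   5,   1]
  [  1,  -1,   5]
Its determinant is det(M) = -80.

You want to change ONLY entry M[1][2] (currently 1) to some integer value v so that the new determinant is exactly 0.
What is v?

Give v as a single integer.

det is linear in entry M[1][2]: det = old_det + (v - 1) * C_12
Cofactor C_12 = 2
Want det = 0: -80 + (v - 1) * 2 = 0
  (v - 1) = 80 / 2 = 40
  v = 1 + (40) = 41

Answer: 41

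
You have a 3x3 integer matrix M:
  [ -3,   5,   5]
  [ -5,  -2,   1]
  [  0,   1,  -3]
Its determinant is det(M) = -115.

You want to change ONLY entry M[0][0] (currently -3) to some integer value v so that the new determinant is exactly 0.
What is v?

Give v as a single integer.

Answer: 20

Derivation:
det is linear in entry M[0][0]: det = old_det + (v - -3) * C_00
Cofactor C_00 = 5
Want det = 0: -115 + (v - -3) * 5 = 0
  (v - -3) = 115 / 5 = 23
  v = -3 + (23) = 20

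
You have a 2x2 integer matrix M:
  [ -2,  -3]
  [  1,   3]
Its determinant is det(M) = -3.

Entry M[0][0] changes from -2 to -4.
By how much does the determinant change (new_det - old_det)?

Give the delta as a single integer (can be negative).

Answer: -6

Derivation:
Cofactor C_00 = 3
Entry delta = -4 - -2 = -2
Det delta = entry_delta * cofactor = -2 * 3 = -6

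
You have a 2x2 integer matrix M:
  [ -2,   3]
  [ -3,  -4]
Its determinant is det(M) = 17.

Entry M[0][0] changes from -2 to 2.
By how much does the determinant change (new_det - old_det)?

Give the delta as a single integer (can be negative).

Cofactor C_00 = -4
Entry delta = 2 - -2 = 4
Det delta = entry_delta * cofactor = 4 * -4 = -16

Answer: -16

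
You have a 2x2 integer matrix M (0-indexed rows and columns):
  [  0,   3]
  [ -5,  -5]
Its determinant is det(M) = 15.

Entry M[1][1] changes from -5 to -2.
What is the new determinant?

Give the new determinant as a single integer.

det is linear in row 1: changing M[1][1] by delta changes det by delta * cofactor(1,1).
Cofactor C_11 = (-1)^(1+1) * minor(1,1) = 0
Entry delta = -2 - -5 = 3
Det delta = 3 * 0 = 0
New det = 15 + 0 = 15

Answer: 15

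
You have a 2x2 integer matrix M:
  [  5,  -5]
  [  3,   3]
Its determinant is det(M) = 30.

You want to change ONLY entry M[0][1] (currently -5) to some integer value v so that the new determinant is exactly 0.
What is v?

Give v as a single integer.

Answer: 5

Derivation:
det is linear in entry M[0][1]: det = old_det + (v - -5) * C_01
Cofactor C_01 = -3
Want det = 0: 30 + (v - -5) * -3 = 0
  (v - -5) = -30 / -3 = 10
  v = -5 + (10) = 5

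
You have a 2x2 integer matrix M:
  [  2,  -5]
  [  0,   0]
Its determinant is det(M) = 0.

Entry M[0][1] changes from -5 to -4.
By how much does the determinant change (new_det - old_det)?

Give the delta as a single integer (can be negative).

Cofactor C_01 = 0
Entry delta = -4 - -5 = 1
Det delta = entry_delta * cofactor = 1 * 0 = 0

Answer: 0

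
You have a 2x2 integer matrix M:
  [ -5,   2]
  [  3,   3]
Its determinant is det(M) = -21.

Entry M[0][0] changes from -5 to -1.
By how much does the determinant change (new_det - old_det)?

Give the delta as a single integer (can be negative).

Answer: 12

Derivation:
Cofactor C_00 = 3
Entry delta = -1 - -5 = 4
Det delta = entry_delta * cofactor = 4 * 3 = 12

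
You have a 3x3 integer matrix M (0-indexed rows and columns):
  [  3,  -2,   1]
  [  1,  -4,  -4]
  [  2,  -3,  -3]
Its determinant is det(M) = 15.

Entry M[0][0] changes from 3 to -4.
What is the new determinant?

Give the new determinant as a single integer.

det is linear in row 0: changing M[0][0] by delta changes det by delta * cofactor(0,0).
Cofactor C_00 = (-1)^(0+0) * minor(0,0) = 0
Entry delta = -4 - 3 = -7
Det delta = -7 * 0 = 0
New det = 15 + 0 = 15

Answer: 15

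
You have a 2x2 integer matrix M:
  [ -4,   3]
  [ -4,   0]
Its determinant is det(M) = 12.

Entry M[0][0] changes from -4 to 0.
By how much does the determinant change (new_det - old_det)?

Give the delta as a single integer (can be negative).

Cofactor C_00 = 0
Entry delta = 0 - -4 = 4
Det delta = entry_delta * cofactor = 4 * 0 = 0

Answer: 0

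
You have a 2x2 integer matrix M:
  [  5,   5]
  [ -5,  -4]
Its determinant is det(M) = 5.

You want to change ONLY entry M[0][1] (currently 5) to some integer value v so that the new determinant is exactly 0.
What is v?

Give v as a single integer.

Answer: 4

Derivation:
det is linear in entry M[0][1]: det = old_det + (v - 5) * C_01
Cofactor C_01 = 5
Want det = 0: 5 + (v - 5) * 5 = 0
  (v - 5) = -5 / 5 = -1
  v = 5 + (-1) = 4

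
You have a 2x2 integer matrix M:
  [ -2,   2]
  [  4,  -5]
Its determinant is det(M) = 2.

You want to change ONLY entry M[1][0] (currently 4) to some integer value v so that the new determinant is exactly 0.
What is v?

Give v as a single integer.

Answer: 5

Derivation:
det is linear in entry M[1][0]: det = old_det + (v - 4) * C_10
Cofactor C_10 = -2
Want det = 0: 2 + (v - 4) * -2 = 0
  (v - 4) = -2 / -2 = 1
  v = 4 + (1) = 5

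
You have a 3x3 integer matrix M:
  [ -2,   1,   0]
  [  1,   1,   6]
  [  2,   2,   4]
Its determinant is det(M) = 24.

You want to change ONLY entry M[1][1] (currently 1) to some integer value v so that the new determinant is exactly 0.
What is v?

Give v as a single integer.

det is linear in entry M[1][1]: det = old_det + (v - 1) * C_11
Cofactor C_11 = -8
Want det = 0: 24 + (v - 1) * -8 = 0
  (v - 1) = -24 / -8 = 3
  v = 1 + (3) = 4

Answer: 4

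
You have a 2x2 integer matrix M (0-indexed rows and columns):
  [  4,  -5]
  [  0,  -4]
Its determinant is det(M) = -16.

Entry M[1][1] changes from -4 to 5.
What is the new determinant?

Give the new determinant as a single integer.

Answer: 20

Derivation:
det is linear in row 1: changing M[1][1] by delta changes det by delta * cofactor(1,1).
Cofactor C_11 = (-1)^(1+1) * minor(1,1) = 4
Entry delta = 5 - -4 = 9
Det delta = 9 * 4 = 36
New det = -16 + 36 = 20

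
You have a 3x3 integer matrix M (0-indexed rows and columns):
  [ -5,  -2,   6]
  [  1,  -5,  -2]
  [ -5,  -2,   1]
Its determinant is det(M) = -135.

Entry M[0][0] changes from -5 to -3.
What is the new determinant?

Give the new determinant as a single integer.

det is linear in row 0: changing M[0][0] by delta changes det by delta * cofactor(0,0).
Cofactor C_00 = (-1)^(0+0) * minor(0,0) = -9
Entry delta = -3 - -5 = 2
Det delta = 2 * -9 = -18
New det = -135 + -18 = -153

Answer: -153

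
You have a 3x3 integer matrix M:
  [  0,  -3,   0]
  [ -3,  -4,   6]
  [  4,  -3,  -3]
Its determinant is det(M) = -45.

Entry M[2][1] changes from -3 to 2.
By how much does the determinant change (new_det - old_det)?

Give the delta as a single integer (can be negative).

Cofactor C_21 = 0
Entry delta = 2 - -3 = 5
Det delta = entry_delta * cofactor = 5 * 0 = 0

Answer: 0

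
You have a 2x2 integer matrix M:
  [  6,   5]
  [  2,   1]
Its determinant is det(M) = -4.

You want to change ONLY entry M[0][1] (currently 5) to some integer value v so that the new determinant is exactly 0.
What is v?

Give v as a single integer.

det is linear in entry M[0][1]: det = old_det + (v - 5) * C_01
Cofactor C_01 = -2
Want det = 0: -4 + (v - 5) * -2 = 0
  (v - 5) = 4 / -2 = -2
  v = 5 + (-2) = 3

Answer: 3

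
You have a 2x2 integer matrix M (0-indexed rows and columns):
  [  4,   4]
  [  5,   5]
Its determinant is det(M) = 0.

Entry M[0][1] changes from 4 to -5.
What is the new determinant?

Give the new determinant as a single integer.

Answer: 45

Derivation:
det is linear in row 0: changing M[0][1] by delta changes det by delta * cofactor(0,1).
Cofactor C_01 = (-1)^(0+1) * minor(0,1) = -5
Entry delta = -5 - 4 = -9
Det delta = -9 * -5 = 45
New det = 0 + 45 = 45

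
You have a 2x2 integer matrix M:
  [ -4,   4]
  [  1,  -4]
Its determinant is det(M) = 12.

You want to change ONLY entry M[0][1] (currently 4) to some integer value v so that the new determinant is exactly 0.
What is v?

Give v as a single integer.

det is linear in entry M[0][1]: det = old_det + (v - 4) * C_01
Cofactor C_01 = -1
Want det = 0: 12 + (v - 4) * -1 = 0
  (v - 4) = -12 / -1 = 12
  v = 4 + (12) = 16

Answer: 16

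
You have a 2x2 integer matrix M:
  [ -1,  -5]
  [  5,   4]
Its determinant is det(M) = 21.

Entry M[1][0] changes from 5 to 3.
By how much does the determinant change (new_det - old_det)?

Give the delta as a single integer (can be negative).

Answer: -10

Derivation:
Cofactor C_10 = 5
Entry delta = 3 - 5 = -2
Det delta = entry_delta * cofactor = -2 * 5 = -10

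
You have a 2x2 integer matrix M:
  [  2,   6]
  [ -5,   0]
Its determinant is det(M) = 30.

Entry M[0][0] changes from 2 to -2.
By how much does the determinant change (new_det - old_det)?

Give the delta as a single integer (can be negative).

Answer: 0

Derivation:
Cofactor C_00 = 0
Entry delta = -2 - 2 = -4
Det delta = entry_delta * cofactor = -4 * 0 = 0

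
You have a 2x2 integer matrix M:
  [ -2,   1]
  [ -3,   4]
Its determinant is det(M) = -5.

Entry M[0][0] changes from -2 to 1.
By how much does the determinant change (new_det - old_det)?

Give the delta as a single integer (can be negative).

Cofactor C_00 = 4
Entry delta = 1 - -2 = 3
Det delta = entry_delta * cofactor = 3 * 4 = 12

Answer: 12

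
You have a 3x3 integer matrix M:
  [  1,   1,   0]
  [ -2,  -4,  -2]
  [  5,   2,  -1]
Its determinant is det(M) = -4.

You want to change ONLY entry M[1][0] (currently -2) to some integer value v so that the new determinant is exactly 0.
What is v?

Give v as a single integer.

det is linear in entry M[1][0]: det = old_det + (v - -2) * C_10
Cofactor C_10 = 1
Want det = 0: -4 + (v - -2) * 1 = 0
  (v - -2) = 4 / 1 = 4
  v = -2 + (4) = 2

Answer: 2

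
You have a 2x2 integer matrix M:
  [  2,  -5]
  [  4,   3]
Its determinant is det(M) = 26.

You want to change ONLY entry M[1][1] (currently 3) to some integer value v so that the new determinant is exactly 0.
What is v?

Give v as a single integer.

det is linear in entry M[1][1]: det = old_det + (v - 3) * C_11
Cofactor C_11 = 2
Want det = 0: 26 + (v - 3) * 2 = 0
  (v - 3) = -26 / 2 = -13
  v = 3 + (-13) = -10

Answer: -10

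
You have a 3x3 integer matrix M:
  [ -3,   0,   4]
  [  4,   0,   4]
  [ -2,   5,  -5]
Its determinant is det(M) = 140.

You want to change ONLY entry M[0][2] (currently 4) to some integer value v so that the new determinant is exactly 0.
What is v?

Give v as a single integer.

Answer: -3

Derivation:
det is linear in entry M[0][2]: det = old_det + (v - 4) * C_02
Cofactor C_02 = 20
Want det = 0: 140 + (v - 4) * 20 = 0
  (v - 4) = -140 / 20 = -7
  v = 4 + (-7) = -3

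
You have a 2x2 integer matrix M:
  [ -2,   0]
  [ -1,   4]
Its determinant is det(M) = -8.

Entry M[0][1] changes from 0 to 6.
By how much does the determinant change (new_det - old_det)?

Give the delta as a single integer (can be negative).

Answer: 6

Derivation:
Cofactor C_01 = 1
Entry delta = 6 - 0 = 6
Det delta = entry_delta * cofactor = 6 * 1 = 6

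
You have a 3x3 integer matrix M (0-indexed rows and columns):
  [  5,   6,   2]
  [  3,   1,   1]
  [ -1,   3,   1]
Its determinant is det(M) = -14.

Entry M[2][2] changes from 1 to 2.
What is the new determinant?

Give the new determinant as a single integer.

det is linear in row 2: changing M[2][2] by delta changes det by delta * cofactor(2,2).
Cofactor C_22 = (-1)^(2+2) * minor(2,2) = -13
Entry delta = 2 - 1 = 1
Det delta = 1 * -13 = -13
New det = -14 + -13 = -27

Answer: -27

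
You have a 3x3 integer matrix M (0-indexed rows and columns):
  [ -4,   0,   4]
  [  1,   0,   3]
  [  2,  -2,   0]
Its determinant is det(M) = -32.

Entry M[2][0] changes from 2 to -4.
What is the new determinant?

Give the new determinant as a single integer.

det is linear in row 2: changing M[2][0] by delta changes det by delta * cofactor(2,0).
Cofactor C_20 = (-1)^(2+0) * minor(2,0) = 0
Entry delta = -4 - 2 = -6
Det delta = -6 * 0 = 0
New det = -32 + 0 = -32

Answer: -32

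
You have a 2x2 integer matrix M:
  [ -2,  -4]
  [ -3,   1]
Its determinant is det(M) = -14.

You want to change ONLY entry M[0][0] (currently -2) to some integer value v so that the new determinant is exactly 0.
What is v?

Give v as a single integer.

Answer: 12

Derivation:
det is linear in entry M[0][0]: det = old_det + (v - -2) * C_00
Cofactor C_00 = 1
Want det = 0: -14 + (v - -2) * 1 = 0
  (v - -2) = 14 / 1 = 14
  v = -2 + (14) = 12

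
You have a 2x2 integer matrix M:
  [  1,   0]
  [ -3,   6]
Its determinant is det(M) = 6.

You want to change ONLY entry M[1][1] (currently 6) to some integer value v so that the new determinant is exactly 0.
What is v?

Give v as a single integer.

Answer: 0

Derivation:
det is linear in entry M[1][1]: det = old_det + (v - 6) * C_11
Cofactor C_11 = 1
Want det = 0: 6 + (v - 6) * 1 = 0
  (v - 6) = -6 / 1 = -6
  v = 6 + (-6) = 0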